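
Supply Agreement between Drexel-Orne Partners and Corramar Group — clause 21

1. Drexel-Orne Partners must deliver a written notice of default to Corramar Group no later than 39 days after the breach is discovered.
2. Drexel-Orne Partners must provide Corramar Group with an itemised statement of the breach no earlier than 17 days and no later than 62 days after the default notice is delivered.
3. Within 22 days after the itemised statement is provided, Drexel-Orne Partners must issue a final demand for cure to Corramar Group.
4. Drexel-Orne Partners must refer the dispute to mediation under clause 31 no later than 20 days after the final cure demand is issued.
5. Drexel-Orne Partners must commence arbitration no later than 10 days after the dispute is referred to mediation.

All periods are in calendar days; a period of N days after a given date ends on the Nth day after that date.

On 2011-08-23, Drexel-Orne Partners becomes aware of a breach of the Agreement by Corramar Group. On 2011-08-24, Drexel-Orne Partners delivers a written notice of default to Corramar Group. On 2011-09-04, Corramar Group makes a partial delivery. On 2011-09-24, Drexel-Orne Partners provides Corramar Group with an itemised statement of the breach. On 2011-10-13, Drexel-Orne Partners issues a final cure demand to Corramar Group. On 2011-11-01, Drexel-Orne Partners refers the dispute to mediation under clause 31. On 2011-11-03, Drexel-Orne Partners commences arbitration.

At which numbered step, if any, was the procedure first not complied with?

(1) due by 2011-08-23 + 39 days = 2011-10-01; done 2011-08-24 — timely.
(2) the permitted window runs from 2011-08-24 + 17 = 2011-09-10 to 2011-08-24 + 62 = 2011-10-25; done 2011-09-24 — within the window.
(3) due by 2011-09-24 + 22 days = 2011-10-16; completed 2011-10-13, before the deadline.
(4) due by 2011-10-13 + 20 days = 2011-11-02; 2011-11-01 is within that limit.
(5) due by 2011-11-01 + 10 days = 2011-11-11; 2011-11-03 is within that limit.

None — every step was satisfied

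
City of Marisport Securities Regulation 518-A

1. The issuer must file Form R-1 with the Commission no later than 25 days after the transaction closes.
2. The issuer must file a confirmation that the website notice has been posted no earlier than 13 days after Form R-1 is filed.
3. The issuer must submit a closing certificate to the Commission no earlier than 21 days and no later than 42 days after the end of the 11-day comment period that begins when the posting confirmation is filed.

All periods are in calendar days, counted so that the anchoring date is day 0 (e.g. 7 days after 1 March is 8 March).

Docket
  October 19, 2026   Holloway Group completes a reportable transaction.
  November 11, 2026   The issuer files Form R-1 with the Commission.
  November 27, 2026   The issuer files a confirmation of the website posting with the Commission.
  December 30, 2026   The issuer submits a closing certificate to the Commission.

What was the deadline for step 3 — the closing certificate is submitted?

The posting confirmation is filed on November 27, 2026; the 11-day comment period therefore ends December 8, 2026, and step 3 runs from that date. The window is 21–42 days after December 8, 2026; it closes on January 19, 2027.

January 19, 2027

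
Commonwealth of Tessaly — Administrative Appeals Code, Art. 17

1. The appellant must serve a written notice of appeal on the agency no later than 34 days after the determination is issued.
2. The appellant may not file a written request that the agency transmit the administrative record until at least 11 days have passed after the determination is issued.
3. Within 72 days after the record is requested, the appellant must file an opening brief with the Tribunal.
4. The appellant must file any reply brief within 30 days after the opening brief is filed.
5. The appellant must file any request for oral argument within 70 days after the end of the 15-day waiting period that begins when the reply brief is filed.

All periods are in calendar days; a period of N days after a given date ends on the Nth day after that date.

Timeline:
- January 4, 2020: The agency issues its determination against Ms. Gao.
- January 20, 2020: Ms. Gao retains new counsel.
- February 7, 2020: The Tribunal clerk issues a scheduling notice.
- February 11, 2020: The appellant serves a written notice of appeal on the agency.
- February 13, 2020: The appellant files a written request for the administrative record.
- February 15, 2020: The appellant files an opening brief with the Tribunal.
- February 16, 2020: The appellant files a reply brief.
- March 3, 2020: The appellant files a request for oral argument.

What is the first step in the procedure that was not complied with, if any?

Step 1

Step 1 — counting 34 days from January 4, 2020 (when the determination is issued) gives a deadline of February 7, 2020; February 11, 2020 misses that deadline by 4 days.
No need to go further; step 1 was not satisfied.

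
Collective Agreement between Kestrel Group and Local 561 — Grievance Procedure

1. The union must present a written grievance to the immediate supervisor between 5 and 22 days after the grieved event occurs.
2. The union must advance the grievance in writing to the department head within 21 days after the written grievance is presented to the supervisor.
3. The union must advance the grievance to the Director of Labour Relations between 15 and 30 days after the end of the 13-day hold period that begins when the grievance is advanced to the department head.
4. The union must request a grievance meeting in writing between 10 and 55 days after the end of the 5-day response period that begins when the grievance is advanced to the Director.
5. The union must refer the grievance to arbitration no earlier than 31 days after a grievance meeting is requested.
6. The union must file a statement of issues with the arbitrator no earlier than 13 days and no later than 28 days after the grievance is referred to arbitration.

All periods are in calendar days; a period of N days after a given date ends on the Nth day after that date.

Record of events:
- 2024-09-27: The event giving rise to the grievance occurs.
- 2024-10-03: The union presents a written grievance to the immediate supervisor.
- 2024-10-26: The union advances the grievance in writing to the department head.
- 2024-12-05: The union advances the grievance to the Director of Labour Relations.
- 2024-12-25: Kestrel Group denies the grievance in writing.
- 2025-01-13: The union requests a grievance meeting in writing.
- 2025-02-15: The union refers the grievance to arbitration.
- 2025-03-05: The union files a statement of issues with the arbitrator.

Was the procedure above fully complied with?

Step 1 — 5 and 22 days from 2024-09-27 (when the grieved event occurs) are 2024-10-02 and 2024-10-19 respectively; done 2024-10-03, which is between those dates.
Step 2 — counting 21 days from 2024-10-03 (when the written grievance is presented to the supervisor) gives a deadline of 2024-10-24; 2024-10-26 misses that deadline by 2 days.

No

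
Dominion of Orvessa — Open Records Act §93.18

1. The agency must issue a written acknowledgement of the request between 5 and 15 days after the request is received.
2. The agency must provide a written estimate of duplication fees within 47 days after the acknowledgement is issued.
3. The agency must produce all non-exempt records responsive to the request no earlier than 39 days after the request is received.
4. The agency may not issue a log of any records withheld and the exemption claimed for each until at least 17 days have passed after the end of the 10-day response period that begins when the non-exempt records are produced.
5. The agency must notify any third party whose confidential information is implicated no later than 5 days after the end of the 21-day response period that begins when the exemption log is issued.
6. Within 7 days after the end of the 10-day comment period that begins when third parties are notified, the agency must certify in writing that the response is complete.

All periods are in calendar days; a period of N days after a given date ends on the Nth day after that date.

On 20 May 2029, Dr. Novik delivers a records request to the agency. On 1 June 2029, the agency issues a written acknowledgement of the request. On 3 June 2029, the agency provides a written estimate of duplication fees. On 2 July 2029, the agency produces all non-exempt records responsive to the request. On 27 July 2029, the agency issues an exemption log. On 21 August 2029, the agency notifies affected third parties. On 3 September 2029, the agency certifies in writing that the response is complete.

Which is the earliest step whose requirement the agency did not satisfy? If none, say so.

Step 1: the window is 5–15 days after 20 May 2029 (when the request is received), so 25 May 2029 through 4 June 2029; done 1 June 2029 — within the window.
Step 2: 47 days after 1 June 2029 (when the acknowledgement is issued) is 18 July 2029; done 3 June 2029 — timely.
Step 3: the earliest permitted date is 39 days after 20 May 2029 (when the request is received), i.e. 28 June 2029; 2 July 2029 is on or after that date.
Step 4: the earliest permitted date is 17 days after 12 July 2029 (end of the 10-day response period, which began when the non-exempt records are produced on 2 July 2029), i.e. 29 July 2029; done 27 July 2029 — 2 days too early.
Later steps need not be reached.

Step 4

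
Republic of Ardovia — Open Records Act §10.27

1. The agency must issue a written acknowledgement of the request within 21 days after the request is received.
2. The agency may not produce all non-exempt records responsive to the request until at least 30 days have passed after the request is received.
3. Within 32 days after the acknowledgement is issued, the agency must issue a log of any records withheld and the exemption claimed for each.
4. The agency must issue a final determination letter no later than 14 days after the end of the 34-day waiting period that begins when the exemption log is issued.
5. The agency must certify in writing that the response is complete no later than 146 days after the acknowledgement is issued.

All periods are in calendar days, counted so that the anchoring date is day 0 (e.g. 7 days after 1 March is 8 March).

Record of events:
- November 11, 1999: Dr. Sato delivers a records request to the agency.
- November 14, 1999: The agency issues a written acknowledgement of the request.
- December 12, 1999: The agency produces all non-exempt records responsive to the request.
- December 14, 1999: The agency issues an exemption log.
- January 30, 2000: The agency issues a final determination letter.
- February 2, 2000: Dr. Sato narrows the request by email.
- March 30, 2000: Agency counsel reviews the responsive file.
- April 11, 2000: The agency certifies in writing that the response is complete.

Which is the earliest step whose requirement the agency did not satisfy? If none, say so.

(1) due by November 11, 1999 + 21 days = December 2, 1999; November 14, 1999 is within that limit.
(2) permitted from November 11, 1999 + 30 days = December 11, 1999 onward; done December 12, 1999 — permitted.
(3) due by November 14, 1999 + 32 days = December 16, 1999; completed December 14, 1999, before the deadline.
(4) due by January 17, 2000 + 14 days = January 31, 2000; January 30, 2000 is within that limit.
(5) due by November 14, 1999 + 146 days = April 8, 2000; done April 11, 2000 — 3 days late.

Step 5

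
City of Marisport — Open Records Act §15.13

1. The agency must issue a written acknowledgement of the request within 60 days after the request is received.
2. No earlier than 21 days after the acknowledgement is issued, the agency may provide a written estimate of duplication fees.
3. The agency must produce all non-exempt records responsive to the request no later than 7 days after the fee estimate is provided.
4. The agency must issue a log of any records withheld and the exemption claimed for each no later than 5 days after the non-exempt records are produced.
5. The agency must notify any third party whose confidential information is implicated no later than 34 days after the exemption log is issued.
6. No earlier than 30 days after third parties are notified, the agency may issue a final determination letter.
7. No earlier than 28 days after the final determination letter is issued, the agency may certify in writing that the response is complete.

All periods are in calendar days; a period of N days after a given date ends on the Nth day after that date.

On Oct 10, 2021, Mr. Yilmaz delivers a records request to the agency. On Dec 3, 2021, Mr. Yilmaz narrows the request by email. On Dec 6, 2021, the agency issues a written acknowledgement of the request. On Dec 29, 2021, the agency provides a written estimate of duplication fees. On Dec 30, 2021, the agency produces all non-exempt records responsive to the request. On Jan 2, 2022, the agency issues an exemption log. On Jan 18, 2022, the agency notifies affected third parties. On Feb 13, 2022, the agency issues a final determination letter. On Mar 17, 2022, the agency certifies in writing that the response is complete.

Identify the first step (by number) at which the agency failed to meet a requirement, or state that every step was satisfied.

Step 6

Step 1: 60 days after Oct 10, 2021 (when the request is received) is Dec 9, 2021; done Dec 6, 2021 — timely.
Step 2: the earliest permitted date is 21 days after Dec 6, 2021 (when the acknowledgement is issued), i.e. Dec 27, 2021; Dec 29, 2021 is on or after that date.
Step 3: 7 days after Dec 29, 2021 (when the fee estimate is provided) is Jan 5, 2022; done Dec 30, 2021 — timely.
Step 4: 5 days after Dec 30, 2021 (when the non-exempt records are produced) is Jan 4, 2022; Jan 2, 2022 is within that limit.
Step 5: 34 days after Jan 2, 2022 (when the exemption log is issued) is Feb 5, 2022; done Jan 18, 2022 — timely.
Step 6: the earliest permitted date is 30 days after Jan 18, 2022 (when third parties are notified), i.e. Feb 17, 2022; done Feb 13, 2022 — 4 days too early.
The procedure was therefore not followed at step 6.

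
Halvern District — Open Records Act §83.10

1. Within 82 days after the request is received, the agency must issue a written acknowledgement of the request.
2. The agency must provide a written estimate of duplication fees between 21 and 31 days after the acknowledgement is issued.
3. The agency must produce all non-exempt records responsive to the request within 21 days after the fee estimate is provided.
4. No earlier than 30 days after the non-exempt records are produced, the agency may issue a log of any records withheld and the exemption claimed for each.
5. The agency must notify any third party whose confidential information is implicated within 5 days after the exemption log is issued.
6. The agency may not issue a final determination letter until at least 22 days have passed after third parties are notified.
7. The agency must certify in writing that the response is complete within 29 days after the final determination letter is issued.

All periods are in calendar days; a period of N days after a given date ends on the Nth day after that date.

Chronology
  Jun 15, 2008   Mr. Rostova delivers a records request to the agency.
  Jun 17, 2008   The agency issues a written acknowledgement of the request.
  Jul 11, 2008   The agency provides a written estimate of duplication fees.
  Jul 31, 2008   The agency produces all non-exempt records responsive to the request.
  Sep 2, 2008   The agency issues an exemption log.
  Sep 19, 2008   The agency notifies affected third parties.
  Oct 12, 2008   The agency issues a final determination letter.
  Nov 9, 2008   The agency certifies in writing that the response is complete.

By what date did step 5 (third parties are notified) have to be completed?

Sep 7, 2008

Step 5 runs from Sep 2, 2008, when the exemption log is issued. 5 days after Sep 2, 2008 is Sep 7, 2008.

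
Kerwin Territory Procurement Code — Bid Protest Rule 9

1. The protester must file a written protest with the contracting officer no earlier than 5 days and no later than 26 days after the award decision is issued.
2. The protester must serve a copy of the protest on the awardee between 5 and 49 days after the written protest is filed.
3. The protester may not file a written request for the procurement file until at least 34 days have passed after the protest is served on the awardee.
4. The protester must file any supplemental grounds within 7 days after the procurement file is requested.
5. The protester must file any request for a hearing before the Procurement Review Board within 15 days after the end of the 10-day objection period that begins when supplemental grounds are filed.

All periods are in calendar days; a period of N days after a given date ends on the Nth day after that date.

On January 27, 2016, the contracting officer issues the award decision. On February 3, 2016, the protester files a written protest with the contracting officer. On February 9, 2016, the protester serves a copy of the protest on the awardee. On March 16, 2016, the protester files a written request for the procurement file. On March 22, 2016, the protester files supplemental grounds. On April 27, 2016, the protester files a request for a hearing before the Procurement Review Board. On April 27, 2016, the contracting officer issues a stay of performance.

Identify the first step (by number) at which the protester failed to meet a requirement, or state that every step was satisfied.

Step 5

Step 1 — 5 and 26 days from January 27, 2016 (when the award decision is issued) are February 1, 2016 and February 22, 2016 respectively; done February 3, 2016 — within the window.
Step 2 — 5 and 49 days from February 3, 2016 (when the written protest is filed) are February 8, 2016 and March 23, 2016 respectively; done February 9, 2016, which is between those dates.
Step 3 — must wait 34 days from February 9, 2016 (when the protest is served on the awardee), so not before March 14, 2016; done March 16, 2016 — permitted.
Step 4 — counting 7 days from March 16, 2016 (when the procurement file is requested) gives a deadline of March 23, 2016; completed March 22, 2016, before the deadline.
Step 5 — counting 15 days from April 1, 2016 (end of the 10-day objection period, which began when supplemental grounds are filed on March 22, 2016) gives a deadline of April 16, 2016; done April 27, 2016 — 11 days late.
No need to go further; step 5 was not satisfied.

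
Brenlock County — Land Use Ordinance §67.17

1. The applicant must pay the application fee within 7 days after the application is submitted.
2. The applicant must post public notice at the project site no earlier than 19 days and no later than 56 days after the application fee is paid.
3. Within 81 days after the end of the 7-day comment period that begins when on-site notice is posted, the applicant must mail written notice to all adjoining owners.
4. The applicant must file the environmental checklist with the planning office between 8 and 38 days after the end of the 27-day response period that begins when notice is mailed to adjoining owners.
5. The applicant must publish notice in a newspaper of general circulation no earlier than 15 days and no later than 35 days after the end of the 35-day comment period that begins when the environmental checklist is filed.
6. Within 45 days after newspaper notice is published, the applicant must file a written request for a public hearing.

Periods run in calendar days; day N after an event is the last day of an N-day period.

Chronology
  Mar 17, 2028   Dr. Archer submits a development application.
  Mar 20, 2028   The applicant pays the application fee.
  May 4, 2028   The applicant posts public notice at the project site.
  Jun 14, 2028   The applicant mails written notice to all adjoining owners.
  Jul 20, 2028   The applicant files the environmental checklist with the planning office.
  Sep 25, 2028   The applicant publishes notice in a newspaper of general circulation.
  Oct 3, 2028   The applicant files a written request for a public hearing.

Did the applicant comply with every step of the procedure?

Step 1 — counting 7 days from Mar 17, 2028 (when the application is submitted) gives a deadline of Mar 24, 2028; completed Mar 20, 2028, before the deadline.
Step 2 — 19 and 56 days from Mar 20, 2028 (when the application fee is paid) are Apr 8, 2028 and May 15, 2028 respectively; May 4, 2028 falls inside that range.
Step 3 — counting 81 days from May 11, 2028 (end of the 7-day comment period, which began when on-site notice is posted on May 4, 2028) gives a deadline of Jul 31, 2028; Jun 14, 2028 is within that limit.
Step 4 — 8 and 38 days from Jul 11, 2028 (end of the 27-day response period, which began when notice is mailed to adjoining owners on Jun 14, 2028) are Jul 19, 2028 and Aug 18, 2028 respectively; done Jul 20, 2028, which is between those dates.
Step 5 — 15 and 35 days from Aug 24, 2028 (end of the 35-day comment period, which began when the environmental checklist is filed on Jul 20, 2028) are Sep 8, 2028 and Sep 28, 2028 respectively; Sep 25, 2028 falls inside that range.
Step 6 — counting 45 days from Sep 25, 2028 (when newspaper notice is published) gives a deadline of Nov 9, 2028; done Oct 3, 2028 — timely.

Yes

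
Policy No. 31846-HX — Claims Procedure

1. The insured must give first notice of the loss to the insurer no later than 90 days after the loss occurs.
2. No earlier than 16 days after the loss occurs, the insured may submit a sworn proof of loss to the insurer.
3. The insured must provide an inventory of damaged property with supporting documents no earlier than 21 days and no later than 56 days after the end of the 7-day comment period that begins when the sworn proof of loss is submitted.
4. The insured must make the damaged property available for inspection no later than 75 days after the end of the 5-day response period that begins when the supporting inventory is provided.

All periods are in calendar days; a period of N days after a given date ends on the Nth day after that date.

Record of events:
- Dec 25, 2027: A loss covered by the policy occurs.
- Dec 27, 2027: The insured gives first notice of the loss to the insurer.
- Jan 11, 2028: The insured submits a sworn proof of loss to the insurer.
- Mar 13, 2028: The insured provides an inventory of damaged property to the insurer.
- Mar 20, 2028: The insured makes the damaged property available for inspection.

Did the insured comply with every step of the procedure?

Yes

Step 1 — counting 90 days from Dec 25, 2027 (when the loss occurs) gives a deadline of Mar 24, 2028; done Dec 27, 2027 — timely.
Step 2 — must wait 16 days from Dec 25, 2027 (when the loss occurs), so not before Jan 10, 2028; done Jan 11, 2028, after the minimum wait.
Step 3 — 21 and 56 days from Jan 18, 2028 (end of the 7-day comment period, which began when the sworn proof of loss is submitted on Jan 11, 2028) are Feb 8, 2028 and Mar 14, 2028 respectively; done Mar 13, 2028, which is between those dates.
Step 4 — counting 75 days from Mar 18, 2028 (end of the 5-day response period, which began when the supporting inventory is provided on Mar 13, 2028) gives a deadline of Jun 1, 2028; completed Mar 20, 2028, before the deadline.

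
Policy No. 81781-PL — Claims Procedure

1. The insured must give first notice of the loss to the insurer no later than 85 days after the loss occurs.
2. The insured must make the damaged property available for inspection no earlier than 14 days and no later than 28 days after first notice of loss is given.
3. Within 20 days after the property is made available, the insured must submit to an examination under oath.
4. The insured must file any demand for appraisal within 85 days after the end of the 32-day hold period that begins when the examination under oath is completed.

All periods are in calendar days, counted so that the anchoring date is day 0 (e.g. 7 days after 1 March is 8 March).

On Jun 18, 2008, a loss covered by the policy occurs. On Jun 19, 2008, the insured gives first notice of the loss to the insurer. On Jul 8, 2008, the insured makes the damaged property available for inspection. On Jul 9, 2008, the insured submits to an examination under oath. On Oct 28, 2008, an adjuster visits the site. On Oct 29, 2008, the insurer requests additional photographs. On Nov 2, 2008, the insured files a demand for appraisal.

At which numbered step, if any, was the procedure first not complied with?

None — every step was satisfied

Step 1: 85 days after Jun 18, 2008 (when the loss occurs) is Sep 11, 2008; Jun 19, 2008 is within that limit.
Step 2: the window is 14–28 days after Jun 19, 2008 (when first notice of loss is given), so Jul 3, 2008 through Jul 17, 2008; done Jul 8, 2008, which is between those dates.
Step 3: 20 days after Jul 8, 2008 (when the property is made available) is Jul 28, 2008; done Jul 9, 2008 — timely.
Step 4: 85 days after Aug 10, 2008 (end of the 32-day hold period, which began when the examination under oath is completed on Jul 9, 2008) is Nov 3, 2008; done Nov 2, 2008 — timely.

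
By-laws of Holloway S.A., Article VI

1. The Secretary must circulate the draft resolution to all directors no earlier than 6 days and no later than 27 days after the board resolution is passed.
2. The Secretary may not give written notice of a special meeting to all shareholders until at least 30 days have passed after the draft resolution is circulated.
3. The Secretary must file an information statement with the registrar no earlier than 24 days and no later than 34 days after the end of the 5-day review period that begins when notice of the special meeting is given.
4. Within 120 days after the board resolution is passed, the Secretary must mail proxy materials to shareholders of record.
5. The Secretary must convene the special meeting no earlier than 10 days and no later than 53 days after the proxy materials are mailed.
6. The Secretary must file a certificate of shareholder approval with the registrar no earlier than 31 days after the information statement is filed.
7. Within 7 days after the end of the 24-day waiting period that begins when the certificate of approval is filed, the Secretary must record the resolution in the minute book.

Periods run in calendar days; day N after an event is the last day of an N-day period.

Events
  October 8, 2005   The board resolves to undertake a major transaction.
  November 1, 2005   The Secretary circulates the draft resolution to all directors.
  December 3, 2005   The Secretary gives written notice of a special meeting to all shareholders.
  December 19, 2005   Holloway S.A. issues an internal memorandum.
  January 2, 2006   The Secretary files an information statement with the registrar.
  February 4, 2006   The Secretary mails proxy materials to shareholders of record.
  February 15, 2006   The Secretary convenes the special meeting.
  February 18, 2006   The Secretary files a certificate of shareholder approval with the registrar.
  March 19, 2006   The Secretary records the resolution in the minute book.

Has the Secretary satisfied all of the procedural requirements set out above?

(1) the permitted window runs from October 8, 2005 + 6 = October 14, 2005 to October 8, 2005 + 27 = November 4, 2005; done November 1, 2005, which is between those dates.
(2) permitted from November 1, 2005 + 30 days = December 1, 2005 onward; done December 3, 2005 — permitted.
(3) the permitted window runs from December 8, 2005 + 24 = January 1, 2006 to December 8, 2005 + 34 = January 11, 2006; done January 2, 2006 — within the window.
(4) due by October 8, 2005 + 120 days = February 5, 2006; completed February 4, 2006, before the deadline.
(5) the permitted window runs from February 4, 2006 + 10 = February 14, 2006 to February 4, 2006 + 53 = March 29, 2006; done February 15, 2006 — within the window.
(6) permitted from January 2, 2006 + 31 days = February 2, 2006 onward; February 18, 2006 is on or after that date.
(7) due by March 14, 2006 + 7 days = March 21, 2006; completed March 19, 2006, before the deadline.

Yes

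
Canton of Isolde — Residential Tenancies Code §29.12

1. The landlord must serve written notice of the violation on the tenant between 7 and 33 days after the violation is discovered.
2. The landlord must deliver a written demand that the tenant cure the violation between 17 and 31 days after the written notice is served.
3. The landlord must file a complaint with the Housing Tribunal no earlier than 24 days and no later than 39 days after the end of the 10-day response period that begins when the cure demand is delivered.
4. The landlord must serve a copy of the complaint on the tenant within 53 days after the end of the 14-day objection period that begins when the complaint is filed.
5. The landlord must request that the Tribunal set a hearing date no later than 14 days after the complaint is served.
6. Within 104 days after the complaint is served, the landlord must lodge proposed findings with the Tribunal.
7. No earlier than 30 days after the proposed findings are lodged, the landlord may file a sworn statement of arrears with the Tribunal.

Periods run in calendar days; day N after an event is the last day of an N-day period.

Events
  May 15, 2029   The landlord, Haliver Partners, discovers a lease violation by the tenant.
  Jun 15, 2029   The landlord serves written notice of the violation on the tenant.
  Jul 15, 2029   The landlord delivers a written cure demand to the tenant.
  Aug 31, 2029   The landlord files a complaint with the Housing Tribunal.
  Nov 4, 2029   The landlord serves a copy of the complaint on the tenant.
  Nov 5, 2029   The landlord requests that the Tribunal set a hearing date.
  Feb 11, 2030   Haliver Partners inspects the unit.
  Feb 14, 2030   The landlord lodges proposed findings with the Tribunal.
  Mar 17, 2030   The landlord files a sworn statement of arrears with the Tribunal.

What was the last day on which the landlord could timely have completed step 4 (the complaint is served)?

The complaint is filed on Aug 31, 2029; the 14-day objection period therefore ends Sep 14, 2029, and step 4 runs from that date. 53 days after Sep 14, 2029 is Nov 6, 2029.

Nov 6, 2029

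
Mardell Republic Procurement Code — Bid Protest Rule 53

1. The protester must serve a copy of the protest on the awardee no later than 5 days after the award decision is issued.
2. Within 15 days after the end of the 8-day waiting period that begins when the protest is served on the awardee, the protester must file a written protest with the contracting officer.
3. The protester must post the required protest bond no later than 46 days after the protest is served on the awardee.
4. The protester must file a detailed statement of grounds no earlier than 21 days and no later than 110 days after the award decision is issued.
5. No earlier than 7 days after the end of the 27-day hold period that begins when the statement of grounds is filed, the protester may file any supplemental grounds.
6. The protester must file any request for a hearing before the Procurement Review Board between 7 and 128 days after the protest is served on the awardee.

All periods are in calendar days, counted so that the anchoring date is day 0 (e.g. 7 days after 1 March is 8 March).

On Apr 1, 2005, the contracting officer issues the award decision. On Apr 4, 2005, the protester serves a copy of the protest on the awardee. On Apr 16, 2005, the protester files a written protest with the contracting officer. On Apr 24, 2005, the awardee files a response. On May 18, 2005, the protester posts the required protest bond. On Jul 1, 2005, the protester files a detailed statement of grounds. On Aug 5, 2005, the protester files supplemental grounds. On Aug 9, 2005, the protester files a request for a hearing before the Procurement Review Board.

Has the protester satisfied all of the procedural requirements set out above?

Step 1 — counting 5 days from Apr 1, 2005 (when the award decision is issued) gives a deadline of Apr 6, 2005; Apr 4, 2005 is within that limit.
Step 2 — counting 15 days from Apr 12, 2005 (end of the 8-day waiting period, which began when the protest is served on the awardee on Apr 4, 2005) gives a deadline of Apr 27, 2005; completed Apr 16, 2005, before the deadline.
Step 3 — counting 46 days from Apr 4, 2005 (when the protest is served on the awardee) gives a deadline of May 20, 2005; done May 18, 2005 — timely.
Step 4 — 21 and 110 days from Apr 1, 2005 (when the award decision is issued) are Apr 22, 2005 and Jul 20, 2005 respectively; done Jul 1, 2005, which is between those dates.
Step 5 — must wait 7 days from Jul 28, 2005 (end of the 27-day hold period, which began when the statement of grounds is filed on Jul 1, 2005), so not before Aug 4, 2005; Aug 5, 2005 is on or after that date.
Step 6 — 7 and 128 days from Apr 4, 2005 (when the protest is served on the awardee) are Apr 11, 2005 and Aug 10, 2005 respectively; Aug 9, 2005 falls inside that range.

Yes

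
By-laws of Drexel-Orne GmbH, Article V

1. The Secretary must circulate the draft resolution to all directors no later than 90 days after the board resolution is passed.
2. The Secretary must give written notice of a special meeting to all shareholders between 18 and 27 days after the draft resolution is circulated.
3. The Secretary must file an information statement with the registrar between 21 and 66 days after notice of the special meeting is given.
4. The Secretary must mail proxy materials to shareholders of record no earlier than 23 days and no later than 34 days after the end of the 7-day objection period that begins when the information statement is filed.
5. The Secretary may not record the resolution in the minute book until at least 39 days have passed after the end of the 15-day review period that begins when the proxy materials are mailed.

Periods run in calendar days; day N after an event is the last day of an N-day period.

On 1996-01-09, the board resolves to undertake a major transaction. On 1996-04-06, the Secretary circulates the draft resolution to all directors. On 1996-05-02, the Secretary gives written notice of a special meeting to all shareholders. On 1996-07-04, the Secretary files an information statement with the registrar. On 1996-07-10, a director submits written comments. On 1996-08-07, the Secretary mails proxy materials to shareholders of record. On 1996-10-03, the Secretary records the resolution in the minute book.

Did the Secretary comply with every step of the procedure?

Step 1 — counting 90 days from 1996-01-09 (when the board resolution is passed) gives a deadline of 1996-04-08; completed 1996-04-06, before the deadline.
Step 2 — 18 and 27 days from 1996-04-06 (when the draft resolution is circulated) are 1996-04-24 and 1996-05-03 respectively; 1996-05-02 falls inside that range.
Step 3 — 21 and 66 days from 1996-05-02 (when notice of the special meeting is given) are 1996-05-23 and 1996-07-07 respectively; 1996-07-04 falls inside that range.
Step 4 — 23 and 34 days from 1996-07-11 (end of the 7-day objection period, which began when the information statement is filed on 1996-07-04) are 1996-08-03 and 1996-08-14 respectively; done 1996-08-07 — within the window.
Step 5 — must wait 39 days from 1996-08-22 (end of the 15-day review period, which began when the proxy materials are mailed on 1996-08-07), so not before 1996-09-30; done 1996-10-03, after the minimum wait.

Yes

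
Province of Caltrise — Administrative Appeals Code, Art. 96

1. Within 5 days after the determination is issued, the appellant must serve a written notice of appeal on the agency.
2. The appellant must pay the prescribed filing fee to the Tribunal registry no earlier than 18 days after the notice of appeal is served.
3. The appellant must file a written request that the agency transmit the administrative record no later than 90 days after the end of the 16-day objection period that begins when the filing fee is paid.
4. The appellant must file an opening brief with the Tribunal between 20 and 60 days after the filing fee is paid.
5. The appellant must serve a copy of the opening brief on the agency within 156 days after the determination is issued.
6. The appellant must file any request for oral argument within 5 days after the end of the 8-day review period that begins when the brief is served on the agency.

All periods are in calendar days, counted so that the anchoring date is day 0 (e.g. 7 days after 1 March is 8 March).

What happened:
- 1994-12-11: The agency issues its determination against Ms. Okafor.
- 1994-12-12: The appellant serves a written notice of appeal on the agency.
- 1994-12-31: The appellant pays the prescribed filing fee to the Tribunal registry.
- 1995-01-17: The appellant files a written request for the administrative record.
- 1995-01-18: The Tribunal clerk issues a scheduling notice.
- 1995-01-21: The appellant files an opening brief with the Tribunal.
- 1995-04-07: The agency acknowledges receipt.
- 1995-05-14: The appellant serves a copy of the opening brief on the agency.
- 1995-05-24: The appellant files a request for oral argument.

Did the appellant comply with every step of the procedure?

Step 1 — counting 5 days from 1994-12-11 (when the determination is issued) gives a deadline of 1994-12-16; done 1994-12-12 — timely.
Step 2 — must wait 18 days from 1994-12-12 (when the notice of appeal is served), so not before 1994-12-30; 1994-12-31 is on or after that date.
Step 3 — counting 90 days from 1995-01-16 (end of the 16-day objection period, which began when the filing fee is paid on 1994-12-31) gives a deadline of 1995-04-16; 1995-01-17 is within that limit.
Step 4 — 20 and 60 days from 1994-12-31 (when the filing fee is paid) are 1995-01-20 and 1995-03-01 respectively; 1995-01-21 falls inside that range.
Step 5 — counting 156 days from 1994-12-11 (when the determination is issued) gives a deadline of 1995-05-16; completed 1995-05-14, before the deadline.
Step 6 — counting 5 days from 1995-05-22 (end of the 8-day review period, which began when the brief is served on the agency on 1995-05-14) gives a deadline of 1995-05-27; done 1995-05-24 — timely.

Yes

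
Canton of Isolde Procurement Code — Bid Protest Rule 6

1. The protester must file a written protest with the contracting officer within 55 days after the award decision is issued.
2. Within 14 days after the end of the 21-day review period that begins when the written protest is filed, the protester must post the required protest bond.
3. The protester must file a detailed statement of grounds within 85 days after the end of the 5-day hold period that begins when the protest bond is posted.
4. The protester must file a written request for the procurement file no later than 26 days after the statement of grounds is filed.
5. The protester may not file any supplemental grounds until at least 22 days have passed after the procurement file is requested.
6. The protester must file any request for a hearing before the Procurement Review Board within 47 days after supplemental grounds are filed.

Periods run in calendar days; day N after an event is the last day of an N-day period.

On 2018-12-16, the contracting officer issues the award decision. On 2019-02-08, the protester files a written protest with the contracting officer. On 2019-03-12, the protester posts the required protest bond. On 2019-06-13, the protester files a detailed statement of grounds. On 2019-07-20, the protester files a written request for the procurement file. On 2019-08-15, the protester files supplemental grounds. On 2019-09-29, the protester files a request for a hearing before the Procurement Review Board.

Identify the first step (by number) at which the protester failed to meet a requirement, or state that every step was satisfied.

Step 1: 55 days after 2018-12-16 (when the award decision is issued) is 2019-02-09; done 2019-02-08 — timely.
Step 2: 14 days after 2019-03-01 (end of the 21-day review period, which began when the written protest is filed on 2019-02-08) is 2019-03-15; 2019-03-12 is within that limit.
Step 3: 85 days after 2019-03-17 (end of the 5-day hold period, which began when the protest bond is posted on 2019-03-12) is 2019-06-10; 2019-06-13 misses that deadline by 3 days.

Step 3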